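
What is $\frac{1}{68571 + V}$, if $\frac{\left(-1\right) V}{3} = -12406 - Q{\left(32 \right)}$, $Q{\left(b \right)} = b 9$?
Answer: $\frac{1}{106653} \approx 9.3762 \cdot 10^{-6}$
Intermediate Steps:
$Q{\left(b \right)} = 9 b$
$V = 38082$ ($V = - 3 \left(-12406 - 9 \cdot 32\right) = - 3 \left(-12406 - 288\right) = \left(-3\right) \left(-12694\right) = 38082$)
$\frac{1}{68571 + V} = \frac{1}{68571 + 38082} = \frac{1}{106653}$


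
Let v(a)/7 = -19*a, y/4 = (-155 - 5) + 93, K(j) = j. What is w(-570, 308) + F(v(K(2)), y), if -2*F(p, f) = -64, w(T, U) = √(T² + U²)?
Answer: 32 + 2*√104941 ≈ 679.89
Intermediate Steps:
y = -268 (y = 4*((-155 - 5) + 93) = 4*(-160 + 93) = 4*(-67) = -268)
v(a) = -133*a (v(a) = 7*(-19*a) = -133*a)
F(p, f) = 32 (F(p, f) = -½*(-64) = 32)
w(-570, 308) + F(v(K(2)), y) = √((-570)² + 308²) + 32 = √(324900 + 94864) + 32 = √419764 + 32 = 2*√104941 + 32 = 32 + 2*√104941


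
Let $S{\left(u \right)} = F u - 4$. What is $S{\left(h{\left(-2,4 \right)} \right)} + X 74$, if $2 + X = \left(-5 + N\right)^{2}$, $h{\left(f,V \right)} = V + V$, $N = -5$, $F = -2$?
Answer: $7232$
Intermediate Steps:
$h{\left(f,V \right)} = 2 V$
$X = 98$ ($X = -2 + \left(-5 - 5\right)^{2} = -2 + \left(-10\right)^{2} = -2 + 100 = 98$)
$S{\left(u \right)} = -4 - 2 u$ ($S{\left(u \right)} = - 2 u - 4 = -4 - 2 u$)
$S{\left(h{\left(-2,4 \right)} \right)} + X 74 = \left(-4 - 2 \cdot 2 \cdot 4\right) + 98 \cdot 74 = \left(-4 - 16\right) + 7252 = -20 + 7252 = 7232$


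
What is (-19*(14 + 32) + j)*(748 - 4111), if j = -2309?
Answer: 10704429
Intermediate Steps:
(-19*(14 + 32) + j)*(748 - 4111) = (-19*(14 + 32) - 2309)*(748 - 4111) = (-19*46 - 2309)*(-3363) = (-874 - 2309)*(-3363) = -3183*(-3363) = 10704429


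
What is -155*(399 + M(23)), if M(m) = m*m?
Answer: -143840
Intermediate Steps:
M(m) = m²
-155*(399 + M(23)) = -155*(399 + 23²) = -155*(399 + 529) = -155*928 = -143840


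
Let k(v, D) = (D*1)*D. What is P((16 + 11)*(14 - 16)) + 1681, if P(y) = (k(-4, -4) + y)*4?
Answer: 1529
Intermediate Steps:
k(v, D) = D² (k(v, D) = D*D = D²)
P(y) = 64 + 4*y (P(y) = ((-4)² + y)*4 = (16 + y)*4 = 64 + 4*y)
P((16 + 11)*(14 - 16)) + 1681 = (64 + 4*((16 + 11)*(14 - 16))) + 1681 = (64 + 4*(27*(-2))) + 1681 = (64 + 4*(-54)) + 1681 = (64 - 216) + 1681 = -152 + 1681 = 1529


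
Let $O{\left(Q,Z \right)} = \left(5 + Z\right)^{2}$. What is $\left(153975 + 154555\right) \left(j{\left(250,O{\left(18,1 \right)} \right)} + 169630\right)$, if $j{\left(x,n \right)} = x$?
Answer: $52413076400$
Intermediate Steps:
$\left(153975 + 154555\right) \left(j{\left(250,O{\left(18,1 \right)} \right)} + 169630\right) = \left(153975 + 154555\right) \left(250 + 169630\right) = 308530 \cdot 169880 = 52413076400$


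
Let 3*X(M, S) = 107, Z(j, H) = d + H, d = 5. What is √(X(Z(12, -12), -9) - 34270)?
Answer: I*√308109/3 ≈ 185.03*I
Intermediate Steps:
Z(j, H) = 5 + H
X(M, S) = 107/3 (X(M, S) = (⅓)*107 = 107/3)
√(X(Z(12, -12), -9) - 34270) = √(107/3 - 34270) = √(-102703/3) = I*√308109/3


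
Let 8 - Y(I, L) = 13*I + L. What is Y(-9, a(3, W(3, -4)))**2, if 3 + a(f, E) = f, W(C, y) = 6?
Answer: 15625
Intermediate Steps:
a(f, E) = -3 + f
Y(I, L) = 8 - L - 13*I (Y(I, L) = 8 - (13*I + L) = 8 - (L + 13*I) = 8 + (-L - 13*I) = 8 - L - 13*I)
Y(-9, a(3, W(3, -4)))**2 = (8 - (-3 + 3) - 13*(-9))**2 = (8 - 1*0 + 117)**2 = (8 + 0 + 117)**2 = 125**2 = 15625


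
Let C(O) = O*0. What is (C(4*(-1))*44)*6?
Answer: 0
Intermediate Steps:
C(O) = 0
(C(4*(-1))*44)*6 = (0*44)*6 = 0*6 = 0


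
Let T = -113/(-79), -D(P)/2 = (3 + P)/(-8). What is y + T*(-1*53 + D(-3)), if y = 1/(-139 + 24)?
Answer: -688814/9085 ≈ -75.819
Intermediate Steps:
D(P) = 3/4 + P/4 (D(P) = -2*(3 + P)/(-8) = -2*(3 + P)*(-1)/8 = -2*(-3/8 - P/8) = 3/4 + P/4)
T = 113/79 (T = -113*(-1/79) = 113/79 ≈ 1.4304)
y = -1/115 (y = 1/(-115) = -1/115 ≈ -0.0086956)
y + T*(-1*53 + D(-3)) = -1/115 + 113*(-1*53 + (3/4 + (1/4)*(-3)))/79 = -1/115 + 113*(-53 + (3/4 - 3/4))/79 = -1/115 + 113*(-53 + 0)/79 = -1/115 + (113/79)*(-53) = -1/115 - 5989/79 = -688814/9085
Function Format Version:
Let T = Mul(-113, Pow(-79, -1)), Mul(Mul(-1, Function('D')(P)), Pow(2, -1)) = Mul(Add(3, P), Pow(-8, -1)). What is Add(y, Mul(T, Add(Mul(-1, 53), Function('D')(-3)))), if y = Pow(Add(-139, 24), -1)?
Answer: Rational(-688814, 9085) ≈ -75.819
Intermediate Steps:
Function('D')(P) = Add(Rational(3, 4), Mul(Rational(1, 4), P)) (Function('D')(P) = Mul(-2, Mul(Add(3, P), Pow(-8, -1))) = Mul(-2, Mul(Add(3, P), Rational(-1, 8))) = Mul(-2, Add(Rational(-3, 8), Mul(Rational(-1, 8), P))) = Add(Rational(3, 4), Mul(Rational(1, 4), P)))
T = Rational(113, 79) (T = Mul(-113, Rational(-1, 79)) = Rational(113, 79) ≈ 1.4304)
y = Rational(-1, 115) (y = Pow(-115, -1) = Rational(-1, 115) ≈ -0.0086956)
Add(y, Mul(T, Add(Mul(-1, 53), Function('D')(-3)))) = Add(Rational(-1, 115), Mul(Rational(113, 79), Add(Mul(-1, 53), Add(Rational(3, 4), Mul(Rational(1, 4), -3))))) = Add(Rational(-1, 115), Mul(Rational(113, 79), Add(-53, Add(Rational(3, 4), Rational(-3, 4))))) = Add(Rational(-1, 115), Mul(Rational(113, 79), Add(-53, 0))) = Add(Rational(-1, 115), Mul(Rational(113, 79), -53)) = Add(Rational(-1, 115), Rational(-5989, 79)) = Rational(-688814, 9085)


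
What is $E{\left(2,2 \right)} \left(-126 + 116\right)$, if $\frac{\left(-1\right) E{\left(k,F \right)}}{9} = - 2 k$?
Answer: $-360$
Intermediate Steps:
$E{\left(k,F \right)} = 18 k$ ($E{\left(k,F \right)} = - 9 \left(- 2 k\right) = 18 k$)
$E{\left(2,2 \right)} \left(-126 + 116\right) = 18 \cdot 2 \left(-126 + 116\right) = 36 \left(-10\right) = -360$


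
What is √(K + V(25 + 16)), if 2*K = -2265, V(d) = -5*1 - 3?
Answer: I*√4562/2 ≈ 33.771*I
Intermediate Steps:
V(d) = -8 (V(d) = -5 - 3 = -8)
K = -2265/2 (K = (½)*(-2265) = -2265/2 ≈ -1132.5)
√(K + V(25 + 16)) = √(-2265/2 - 8) = √(-2281/2) = I*√4562/2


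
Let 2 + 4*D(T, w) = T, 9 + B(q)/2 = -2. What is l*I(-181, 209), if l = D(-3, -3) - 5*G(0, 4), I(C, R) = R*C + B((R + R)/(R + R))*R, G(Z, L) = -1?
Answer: -636405/4 ≈ -1.5910e+5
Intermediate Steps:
B(q) = -22 (B(q) = -18 + 2*(-2) = -18 - 4 = -22)
D(T, w) = -1/2 + T/4
I(C, R) = -22*R + C*R (I(C, R) = R*C - 22*R = C*R - 22*R = -22*R + C*R)
l = 15/4 (l = (-1/2 + (1/4)*(-3)) - 5*(-1) = (-1/2 - 3/4) + 5 = -5/4 + 5 = 15/4 ≈ 3.7500)
l*I(-181, 209) = 15*(209*(-22 - 181))/4 = 15*(209*(-203))/4 = (15/4)*(-42427) = -636405/4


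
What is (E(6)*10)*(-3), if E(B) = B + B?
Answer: -360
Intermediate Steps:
E(B) = 2*B
(E(6)*10)*(-3) = ((2*6)*10)*(-3) = (12*10)*(-3) = 120*(-3) = -360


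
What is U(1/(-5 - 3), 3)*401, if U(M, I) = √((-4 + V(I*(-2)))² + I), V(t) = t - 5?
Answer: 802*√57 ≈ 6055.0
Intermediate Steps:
V(t) = -5 + t
U(M, I) = √(I + (-9 - 2*I)²) (U(M, I) = √((-4 + (-5 + I*(-2)))² + I) = √((-4 + (-5 - 2*I))² + I) = √((-9 - 2*I)² + I) = √(I + (-9 - 2*I)²))
U(1/(-5 - 3), 3)*401 = √(3 + (9 + 2*3)²)*401 = √(3 + (9 + 6)²)*401 = √(3 + 15²)*401 = √(3 + 225)*401 = √228*401 = (2*√57)*401 = 802*√57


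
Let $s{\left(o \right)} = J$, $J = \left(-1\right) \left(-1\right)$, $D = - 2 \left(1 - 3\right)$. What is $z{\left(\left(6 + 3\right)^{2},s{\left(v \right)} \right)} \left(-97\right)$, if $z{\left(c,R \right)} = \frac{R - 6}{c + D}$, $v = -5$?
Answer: $\frac{97}{17} \approx 5.7059$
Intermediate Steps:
$D = 4$ ($D = \left(-2\right) \left(-2\right) = 4$)
$J = 1$
$s{\left(o \right)} = 1$
$z{\left(c,R \right)} = \frac{-6 + R}{4 + c}$ ($z{\left(c,R \right)} = \frac{R - 6}{c + 4} = \frac{-6 + R}{4 + c}$)
$z{\left(\left(6 + 3\right)^{2},s{\left(v \right)} \right)} \left(-97\right) = \frac{-6 + 1}{4 + \left(6 + 3\right)^{2}} \left(-97\right) = \frac{1}{4 + 9^{2}} \left(-5\right) \left(-97\right) = \frac{1}{4 + 81} \left(-5\right) \left(-97\right) = \frac{1}{85} \left(-5\right) \left(-97\right) = \left(- \frac{1}{17}\right) \left(-97\right) = \frac{97}{17}$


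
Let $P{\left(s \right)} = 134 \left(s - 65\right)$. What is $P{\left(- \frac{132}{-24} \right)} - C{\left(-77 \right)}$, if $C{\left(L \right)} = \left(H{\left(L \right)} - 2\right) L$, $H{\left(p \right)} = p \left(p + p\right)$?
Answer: $904939$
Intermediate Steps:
$P{\left(s \right)} = -8710 + 134 s$ ($P{\left(s \right)} = 134 \left(-65 + s\right) = -8710 + 134 s$)
$H{\left(p \right)} = 2 p^{2}$ ($H{\left(p \right)} = p 2 p = 2 p^{2}$)
$C{\left(L \right)} = L \left(-2 + 2 L^{2}\right)$ ($C{\left(L \right)} = \left(2 L^{2} - 2\right) L = \left(-2 + 2 L^{2}\right) L = L \left(-2 + 2 L^{2}\right)$)
$P{\left(- \frac{132}{-24} \right)} - C{\left(-77 \right)} = \left(-8710 + 134 \left(- \frac{132}{-24}\right)\right) - 2 \left(-77\right) \left(-1 + \left(-77\right)^{2}\right) = \left(-8710 + 134 \left(\left(-132\right) \left(- \frac{1}{24}\right)\right)\right) - 2 \left(-77\right) \left(-1 + 5929\right) = \left(-8710 + 134 \cdot \frac{11}{2}\right) - 2 \left(-77\right) 5928 = \left(-8710 + 737\right) - -912912 = -7973 + 912912 = 904939$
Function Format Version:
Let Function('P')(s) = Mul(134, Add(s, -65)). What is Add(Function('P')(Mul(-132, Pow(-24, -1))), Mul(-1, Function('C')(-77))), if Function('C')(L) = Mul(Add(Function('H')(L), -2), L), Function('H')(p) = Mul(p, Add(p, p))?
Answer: 904939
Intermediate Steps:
Function('P')(s) = Add(-8710, Mul(134, s)) (Function('P')(s) = Mul(134, Add(-65, s)) = Add(-8710, Mul(134, s)))
Function('H')(p) = Mul(2, Pow(p, 2)) (Function('H')(p) = Mul(p, Mul(2, p)) = Mul(2, Pow(p, 2)))
Function('C')(L) = Mul(L, Add(-2, Mul(2, Pow(L, 2)))) (Function('C')(L) = Mul(Add(Mul(2, Pow(L, 2)), -2), L) = Mul(Add(-2, Mul(2, Pow(L, 2))), L) = Mul(L, Add(-2, Mul(2, Pow(L, 2)))))
Add(Function('P')(Mul(-132, Pow(-24, -1))), Mul(-1, Function('C')(-77))) = Add(Add(-8710, Mul(134, Mul(-132, Pow(-24, -1)))), Mul(-1, Mul(2, -77, Add(-1, Pow(-77, 2))))) = Add(Add(-8710, Mul(134, Mul(-132, Rational(-1, 24)))), Mul(-1, Mul(2, -77, Add(-1, 5929)))) = Add(Add(-8710, Mul(134, Rational(11, 2))), Mul(-1, Mul(2, -77, 5928))) = Add(Add(-8710, 737), Mul(-1, -912912)) = Add(-7973, 912912) = 904939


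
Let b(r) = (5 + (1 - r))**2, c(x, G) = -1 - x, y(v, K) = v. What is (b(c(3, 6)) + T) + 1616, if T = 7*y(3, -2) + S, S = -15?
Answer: 1722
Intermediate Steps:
T = 6 (T = 7*3 - 15 = 21 - 15 = 6)
b(r) = (6 - r)**2
(b(c(3, 6)) + T) + 1616 = ((-6 + (-1 - 1*3))**2 + 6) + 1616 = ((-6 + (-1 - 3))**2 + 6) + 1616 = ((-6 - 4)**2 + 6) + 1616 = ((-10)**2 + 6) + 1616 = (100 + 6) + 1616 = 106 + 1616 = 1722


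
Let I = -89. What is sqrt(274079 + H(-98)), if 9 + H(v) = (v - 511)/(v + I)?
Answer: sqrt(9584067713)/187 ≈ 523.52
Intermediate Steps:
H(v) = -9 + (-511 + v)/(-89 + v) (H(v) = -9 + (v - 511)/(v - 89) = -9 + (-511 + v)/(-89 + v))
sqrt(274079 + H(-98)) = sqrt(274079 + 2*(145 - 4*(-98))/(-89 - 98)) = sqrt(274079 + 2*(145 + 392)/(-187)) = sqrt(274079 + 2*(-1/187)*537) = sqrt(274079 - 1074/187) = sqrt(51251699/187) = sqrt(9584067713)/187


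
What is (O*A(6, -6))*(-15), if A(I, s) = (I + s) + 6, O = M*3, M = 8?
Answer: -2160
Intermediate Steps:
O = 24 (O = 8*3 = 24)
A(I, s) = 6 + I + s
(O*A(6, -6))*(-15) = (24*(6 + 6 - 6))*(-15) = (24*6)*(-15) = 144*(-15) = -2160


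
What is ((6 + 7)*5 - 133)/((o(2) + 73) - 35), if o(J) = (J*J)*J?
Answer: -34/23 ≈ -1.4783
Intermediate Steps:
o(J) = J³ (o(J) = J²*J = J³)
((6 + 7)*5 - 133)/((o(2) + 73) - 35) = ((6 + 7)*5 - 133)/((2³ + 73) - 35) = (13*5 - 133)/((8 + 73) - 35) = (65 - 133)/(81 - 35) = -68/46 = -68*1/46 = -34/23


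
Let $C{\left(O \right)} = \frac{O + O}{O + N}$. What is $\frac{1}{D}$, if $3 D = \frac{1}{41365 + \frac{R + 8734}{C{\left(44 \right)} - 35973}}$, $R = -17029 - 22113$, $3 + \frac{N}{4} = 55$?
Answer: $\frac{281239391427}{2266277} \approx 1.241 \cdot 10^{5}$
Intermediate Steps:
$N = 208$ ($N = -12 + 4 \cdot 55 = -12 + 220 = 208$)
$R = -39142$ ($R = -17029 - 22113 = -39142$)
$C{\left(O \right)} = \frac{2 O}{208 + O}$ ($C{\left(O \right)} = \frac{O + O}{O + 208} = \frac{2 O}{208 + O}$)
$D = \frac{2266277}{281239391427}$ ($D = \frac{1}{3 \left(41365 + \frac{-39142 + 8734}{2 \cdot 44 \frac{1}{208 + 44} - 35973}\right)} = \frac{1}{3 \left(41365 - \frac{30408}{2 \cdot 44 \cdot \frac{1}{252} - 35973}\right)} = \frac{1}{3 \left(41365 - \frac{30408}{\frac{22}{63} - 35973}\right)} = \frac{1}{3 \left(41365 - \frac{30408}{- \frac{2266277}{63}}\right)} = \frac{1}{3 \left(41365 - - \frac{1915704}{2266277}\right)} = \frac{1}{3 \left(41365 + \frac{1915704}{2266277}\right)} = \frac{1}{3 \cdot \frac{93746463809}{2266277}} = \frac{1}{3} \cdot \frac{2266277}{93746463809} = \frac{2266277}{281239391427} \approx 8.0582 \cdot 10^{-6}$)
$\frac{1}{D} = \frac{1}{\frac{2266277}{281239391427}} = \frac{281239391427}{2266277}$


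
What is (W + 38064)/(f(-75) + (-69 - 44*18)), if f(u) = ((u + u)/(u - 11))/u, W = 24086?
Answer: -1336225/18512 ≈ -72.182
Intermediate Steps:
f(u) = 2/(-11 + u) (f(u) = ((2*u)/(-11 + u))/u = (2*u/(-11 + u))/u = 2/(-11 + u))
(W + 38064)/(f(-75) + (-69 - 44*18)) = (24086 + 38064)/(2/(-11 - 75) + (-69 - 44*18)) = 62150/(2/(-86) + (-69 - 792)) = 62150/(2*(-1/86) - 861) = 62150/(-1/43 - 861) = 62150/(-37024/43) = 62150*(-43/37024) = -1336225/18512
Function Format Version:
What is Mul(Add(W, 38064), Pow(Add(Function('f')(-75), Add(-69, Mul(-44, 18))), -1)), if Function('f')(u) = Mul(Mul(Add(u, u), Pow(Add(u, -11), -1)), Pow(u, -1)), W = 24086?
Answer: Rational(-1336225, 18512) ≈ -72.182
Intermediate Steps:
Function('f')(u) = Mul(2, Pow(Add(-11, u), -1)) (Function('f')(u) = Mul(Mul(Mul(2, u), Pow(Add(-11, u), -1)), Pow(u, -1)) = Mul(Mul(2, u, Pow(Add(-11, u), -1)), Pow(u, -1)) = Mul(2, Pow(Add(-11, u), -1)))
Mul(Add(W, 38064), Pow(Add(Function('f')(-75), Add(-69, Mul(-44, 18))), -1)) = Mul(Add(24086, 38064), Pow(Add(Mul(2, Pow(Add(-11, -75), -1)), Add(-69, Mul(-44, 18))), -1)) = Mul(62150, Pow(Add(Mul(2, Pow(-86, -1)), Add(-69, -792)), -1)) = Mul(62150, Pow(Add(Mul(2, Rational(-1, 86)), -861), -1)) = Mul(62150, Pow(Add(Rational(-1, 43), -861), -1)) = Mul(62150, Pow(Rational(-37024, 43), -1)) = Mul(62150, Rational(-43, 37024)) = Rational(-1336225, 18512)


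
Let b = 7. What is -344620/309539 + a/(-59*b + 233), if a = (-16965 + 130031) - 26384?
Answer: -4482248533/9286170 ≈ -482.68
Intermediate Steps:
a = 86682 (a = 113066 - 26384 = 86682)
-344620/309539 + a/(-59*b + 233) = -344620/309539 + 86682/(-59*7 + 233) = -344620*1/309539 + 86682/(-413 + 233) = -344620/309539 + 86682/(-180) = -344620/309539 + 86682*(-1/180) = -344620/309539 - 14447/30 = -4482248533/9286170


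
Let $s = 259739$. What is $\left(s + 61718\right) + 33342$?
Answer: $354799$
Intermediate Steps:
$\left(s + 61718\right) + 33342 = \left(259739 + 61718\right) + 33342 = 321457 + 33342 = 354799$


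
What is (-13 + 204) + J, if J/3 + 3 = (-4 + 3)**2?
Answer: 185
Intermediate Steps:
J = -6 (J = -9 + 3*(-4 + 3)**2 = -9 + 3*(-1)**2 = -9 + 3*1 = -9 + 3 = -6)
(-13 + 204) + J = (-13 + 204) - 6 = 191 - 6 = 185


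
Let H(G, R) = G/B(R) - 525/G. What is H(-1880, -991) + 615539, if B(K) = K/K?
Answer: 230735889/376 ≈ 6.1366e+5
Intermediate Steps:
B(K) = 1
H(G, R) = G - 525/G (H(G, R) = G/1 - 525/G = G*1 - 525/G = G - 525/G)
H(-1880, -991) + 615539 = (-1880 - 525/(-1880)) + 615539 = (-1880 - 525*(-1/1880)) + 615539 = (-1880 + 105/376) + 615539 = -706775/376 + 615539 = 230735889/376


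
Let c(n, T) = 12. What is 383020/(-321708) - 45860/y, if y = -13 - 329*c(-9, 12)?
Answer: 194652745/18739491 ≈ 10.387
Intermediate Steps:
y = -3961 (y = -13 - 329*12 = -13 - 3948 = -3961)
383020/(-321708) - 45860/y = 383020/(-321708) - 45860/(-3961) = 383020*(-1/321708) - 45860*(-1/3961) = -95755/80427 + 45860/3961 = 194652745/18739491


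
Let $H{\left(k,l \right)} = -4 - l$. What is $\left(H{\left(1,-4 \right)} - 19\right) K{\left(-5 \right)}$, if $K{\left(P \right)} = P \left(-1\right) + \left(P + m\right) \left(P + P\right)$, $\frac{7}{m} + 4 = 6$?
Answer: $-380$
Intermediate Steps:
$m = \frac{7}{2}$ ($m = \frac{7}{-4 + 6} = \frac{7}{2} \approx 3.5$)
$K{\left(P \right)} = - P + 2 P \left(\frac{7}{2} + P\right)$ ($K{\left(P \right)} = P \left(-1\right) + \left(P + \frac{7}{2}\right) \left(P + P\right) = - P + \left(\frac{7}{2} + P\right) 2 P = - P + 2 P \left(\frac{7}{2} + P\right)$)
$\left(H{\left(1,-4 \right)} - 19\right) K{\left(-5 \right)} = \left(\left(-4 - -4\right) - 19\right) 2 \left(-5\right) \left(3 - 5\right) = \left(\left(-4 + 4\right) - 19\right) 2 \left(-5\right) \left(-2\right) = \left(0 - 19\right) 20 = \left(-19\right) 20 = -380$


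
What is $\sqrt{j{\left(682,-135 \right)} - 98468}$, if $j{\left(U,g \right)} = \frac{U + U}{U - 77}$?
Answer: $\frac{8 i \sqrt{4654045}}{55} \approx 313.79 i$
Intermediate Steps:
$j{\left(U,g \right)} = \frac{2 U}{-77 + U}$
$\sqrt{j{\left(682,-135 \right)} - 98468} = \sqrt{2 \cdot 682 \frac{1}{-77 + 682} - 98468} = \sqrt{2 \cdot 682 \cdot \frac{1}{605} - 98468} = \sqrt{\frac{124}{55} - 98468} = \sqrt{- \frac{5415616}{55}} = \frac{8 i \sqrt{4654045}}{55}$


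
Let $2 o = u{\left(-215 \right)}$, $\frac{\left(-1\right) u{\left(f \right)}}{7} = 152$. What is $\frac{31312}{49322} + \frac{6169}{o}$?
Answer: $- \frac{20543531}{1874236} \approx -10.961$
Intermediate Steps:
$u{\left(f \right)} = -1064$ ($u{\left(f \right)} = \left(-7\right) 152 = -1064$)
$o = -532$ ($o = \frac{1}{2} \left(-1064\right) = -532$)
$\frac{31312}{49322} + \frac{6169}{o} = \frac{31312}{49322} + \frac{6169}{-532} = 31312 \cdot \frac{1}{49322} + 6169 \left(- \frac{1}{532}\right) = \frac{15656}{24661} - \frac{6169}{532} = - \frac{20543531}{1874236}$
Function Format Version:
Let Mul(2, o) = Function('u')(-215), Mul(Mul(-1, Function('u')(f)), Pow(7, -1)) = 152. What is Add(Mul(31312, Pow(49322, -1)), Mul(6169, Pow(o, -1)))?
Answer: Rational(-20543531, 1874236) ≈ -10.961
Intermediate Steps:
Function('u')(f) = -1064 (Function('u')(f) = Mul(-7, 152) = -1064)
o = -532 (o = Mul(Rational(1, 2), -1064) = -532)
Add(Mul(31312, Pow(49322, -1)), Mul(6169, Pow(o, -1))) = Add(Mul(31312, Pow(49322, -1)), Mul(6169, Pow(-532, -1))) = Add(Mul(31312, Rational(1, 49322)), Mul(6169, Rational(-1, 532))) = Add(Rational(15656, 24661), Rational(-6169, 532)) = Rational(-20543531, 1874236)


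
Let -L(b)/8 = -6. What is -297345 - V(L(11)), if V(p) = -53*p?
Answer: -294801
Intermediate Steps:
L(b) = 48 (L(b) = -8*(-6) = 48)
-297345 - V(L(11)) = -297345 - (-53)*48 = -297345 - 1*(-2544) = -297345 + 2544 = -294801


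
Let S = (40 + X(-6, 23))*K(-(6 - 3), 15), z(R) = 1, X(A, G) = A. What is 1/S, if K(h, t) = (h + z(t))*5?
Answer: -1/340 ≈ -0.0029412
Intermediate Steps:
K(h, t) = 5 + 5*h (K(h, t) = (h + 1)*5 = (1 + h)*5 = 5 + 5*h)
S = -340 (S = (40 - 6)*(5 + 5*(-(6 - 3))) = 34*(5 + 5*(-1*3)) = 34*(5 + 5*(-3)) = 34*(5 - 15) = 34*(-10) = -340)
1/S = 1/(-340) = -1/340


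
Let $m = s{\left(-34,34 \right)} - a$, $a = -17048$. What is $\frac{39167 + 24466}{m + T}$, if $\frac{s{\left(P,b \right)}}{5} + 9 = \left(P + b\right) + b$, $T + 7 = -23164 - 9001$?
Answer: $- \frac{63633}{14999} \approx -4.2425$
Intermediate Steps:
$T = -32172$ ($T = -7 - 32165 = -32172$)
$s{\left(P,b \right)} = -45 + 5 P + 10 b$ ($s{\left(P,b \right)} = -45 + 5 \left(\left(P + b\right) + b\right) = -45 + 5 \left(P + 2 b\right) = -45 + \left(5 P + 10 b\right) = -45 + 5 P + 10 b$)
$m = 17173$ ($m = \left(-45 + 5 \left(-34\right) + 10 \cdot 34\right) - -17048 = \left(-45 - 170 + 340\right) + 17048 = 125 + 17048 = 17173$)
$\frac{39167 + 24466}{m + T} = \frac{39167 + 24466}{17173 - 32172} = \frac{63633}{-14999} = 63633 \left(- \frac{1}{14999}\right) = - \frac{63633}{14999}$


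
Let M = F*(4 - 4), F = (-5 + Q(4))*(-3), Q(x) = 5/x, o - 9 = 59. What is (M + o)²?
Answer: 4624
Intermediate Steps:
o = 68 (o = 9 + 59 = 68)
F = 45/4 (F = (-5 + 5/4)*(-3) = -15/4*(-3) = 45/4 ≈ 11.250)
M = 0 (M = 45*(4 - 4)/4 = (45/4)*0 = 0)
(M + o)² = (0 + 68)² = 68² = 4624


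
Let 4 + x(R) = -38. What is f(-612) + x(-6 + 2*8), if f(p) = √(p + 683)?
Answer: -42 + √71 ≈ -33.574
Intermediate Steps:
x(R) = -42 (x(R) = -4 - 38 = -42)
f(p) = √(683 + p)
f(-612) + x(-6 + 2*8) = √(683 - 612) - 42 = √71 - 42 = -42 + √71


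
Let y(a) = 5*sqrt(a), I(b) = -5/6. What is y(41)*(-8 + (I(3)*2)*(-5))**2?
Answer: 5*sqrt(41)/9 ≈ 3.5573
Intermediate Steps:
I(b) = -5/6 (I(b) = -5*1/6 = -5/6)
y(41)*(-8 + (I(3)*2)*(-5))**2 = (5*sqrt(41))*(-8 - 5/6*2*(-5))**2 = (5*sqrt(41))*(-8 - 5/3*(-5))**2 = (5*sqrt(41))*(-8 + 25/3)**2 = (5*sqrt(41))*(1/3)**2 = (5*sqrt(41))*(1/9) = 5*sqrt(41)/9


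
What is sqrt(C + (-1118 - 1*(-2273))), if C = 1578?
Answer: sqrt(2733) ≈ 52.278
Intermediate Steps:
sqrt(C + (-1118 - 1*(-2273))) = sqrt(1578 + (-1118 - 1*(-2273))) = sqrt(1578 + (-1118 + 2273)) = sqrt(1578 + 1155) = sqrt(2733)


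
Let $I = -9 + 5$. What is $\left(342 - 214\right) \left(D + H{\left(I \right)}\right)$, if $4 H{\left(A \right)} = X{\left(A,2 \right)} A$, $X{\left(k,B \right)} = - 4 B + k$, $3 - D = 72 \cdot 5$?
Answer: $-44160$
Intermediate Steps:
$D = -357$ ($D = 3 - 72 \cdot 5 = 3 - 360 = -357$)
$X{\left(k,B \right)} = k - 4 B$
$I = -4$
$H{\left(A \right)} = \frac{A \left(-8 + A\right)}{4}$ ($H{\left(A \right)} = \frac{\left(A - 8\right) A}{4} = \frac{\left(-8 + A\right) A}{4} = \frac{A \left(-8 + A\right)}{4}$)
$\left(342 - 214\right) \left(D + H{\left(I \right)}\right) = \left(342 - 214\right) \left(-357 + \frac{1}{4} \left(-4\right) \left(-8 - 4\right)\right) = 128 \left(-357 + \frac{1}{4} \left(-4\right) \left(-12\right)\right) = 128 \left(-357 + 12\right) = 128 \left(-345\right) = -44160$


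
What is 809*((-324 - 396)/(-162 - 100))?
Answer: 291240/131 ≈ 2223.2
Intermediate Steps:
809*((-324 - 396)/(-162 - 100)) = 809*(-720/(-262)) = 809*(-720*(-1/262)) = 809*(360/131) = 291240/131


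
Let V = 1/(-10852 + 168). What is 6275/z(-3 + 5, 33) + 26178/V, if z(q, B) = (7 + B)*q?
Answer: -4474970777/16 ≈ -2.7969e+8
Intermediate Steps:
V = -1/10684 (V = 1/(-10684) = -1/10684 ≈ -9.3598e-5)
z(q, B) = q*(7 + B)
6275/z(-3 + 5, 33) + 26178/V = 6275/(((-3 + 5)*(7 + 33))) + 26178/(-1/10684) = 6275/((2*40)) + 26178*(-10684) = 6275/80 - 279685752 = 6275*(1/80) - 279685752 = 1255/16 - 279685752 = -4474970777/16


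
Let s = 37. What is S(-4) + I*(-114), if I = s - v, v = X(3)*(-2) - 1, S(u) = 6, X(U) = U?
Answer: -5010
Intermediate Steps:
v = -7 (v = 3*(-2) - 1 = -6 - 1 = -7)
I = 44 (I = 37 - 1*(-7) = 37 + 7 = 44)
S(-4) + I*(-114) = 6 + 44*(-114) = 6 - 5016 = -5010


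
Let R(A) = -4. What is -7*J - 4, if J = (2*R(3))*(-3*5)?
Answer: -844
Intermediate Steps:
J = 120 (J = (2*(-4))*(-3*5) = -8*(-15) = 120)
-7*J - 4 = -7*120 - 4 = -840 - 4 = -844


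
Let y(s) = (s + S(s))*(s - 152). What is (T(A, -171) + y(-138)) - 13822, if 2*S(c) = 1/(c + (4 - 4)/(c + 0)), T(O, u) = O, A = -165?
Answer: 3592699/138 ≈ 26034.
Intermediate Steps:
S(c) = 1/(2*c) (S(c) = 1/(2*(c + (4 - 4)/(c + 0))) = 1/(2*(c + 0/c)) = 1/(2*(c + 0)) = 1/(2*c))
y(s) = (-152 + s)*(s + 1/(2*s)) (y(s) = (s + 1/(2*s))*(s - 152) = (s + 1/(2*s))*(-152 + s) = (-152 + s)*(s + 1/(2*s)))
(T(A, -171) + y(-138)) - 13822 = (-165 + (1/2 + (-138)**2 - 152*(-138) - 76/(-138))) - 13822 = (-165 + (1/2 + 19044 + 20976 - 76*(-1/138))) - 13822 = (-165 + (1/2 + 19044 + 20976 + 38/69)) - 13822 = (-165 + 5522905/138) - 13822 = 5500135/138 - 13822 = 3592699/138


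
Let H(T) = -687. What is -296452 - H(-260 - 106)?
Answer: -295765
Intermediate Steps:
-296452 - H(-260 - 106) = -296452 - 1*(-687) = -296452 + 687 = -295765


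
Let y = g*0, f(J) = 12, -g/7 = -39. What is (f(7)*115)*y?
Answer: 0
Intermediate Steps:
g = 273 (g = -7*(-39) = 273)
y = 0 (y = 273*0 = 0)
(f(7)*115)*y = (12*115)*0 = 1380*0 = 0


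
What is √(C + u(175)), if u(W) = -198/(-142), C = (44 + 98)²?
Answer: √101653753/71 ≈ 142.00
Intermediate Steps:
C = 20164 (C = 142² = 20164)
u(W) = 99/71 (u(W) = -198*(-1/142) = 99/71)
√(C + u(175)) = √(20164 + 99/71) = √(1431743/71) = √101653753/71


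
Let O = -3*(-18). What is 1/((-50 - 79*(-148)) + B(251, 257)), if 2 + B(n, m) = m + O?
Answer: 1/11951 ≈ 8.3675e-5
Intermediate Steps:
O = 54
B(n, m) = 52 + m (B(n, m) = -2 + (m + 54) = -2 + (54 + m) = 52 + m)
1/((-50 - 79*(-148)) + B(251, 257)) = 1/((-50 - 79*(-148)) + (52 + 257)) = 1/((-50 + 11692) + 309) = 1/(11642 + 309) = 1/11951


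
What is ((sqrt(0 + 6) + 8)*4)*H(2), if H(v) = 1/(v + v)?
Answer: 8 + sqrt(6) ≈ 10.449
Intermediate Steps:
H(v) = 1/(2*v)
((sqrt(0 + 6) + 8)*4)*H(2) = ((sqrt(0 + 6) + 8)*4)*((1/2)/2) = ((sqrt(6) + 8)*4)*((1/2)*(1/2)) = ((8 + sqrt(6))*4)*(1/4) = (32 + 4*sqrt(6))*(1/4) = 8 + sqrt(6)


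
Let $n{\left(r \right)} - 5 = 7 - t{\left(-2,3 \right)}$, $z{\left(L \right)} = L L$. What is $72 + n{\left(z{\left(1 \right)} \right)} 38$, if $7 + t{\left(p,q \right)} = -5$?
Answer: $984$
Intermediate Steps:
$t{\left(p,q \right)} = -12$ ($t{\left(p,q \right)} = -7 - 5 = -12$)
$z{\left(L \right)} = L^{2}$
$n{\left(r \right)} = 24$ ($n{\left(r \right)} = 5 + \left(7 - -12\right) = 5 + \left(7 + 12\right) = 5 + 19 = 24$)
$72 + n{\left(z{\left(1 \right)} \right)} 38 = 72 + 24 \cdot 38 = 72 + 912 = 984$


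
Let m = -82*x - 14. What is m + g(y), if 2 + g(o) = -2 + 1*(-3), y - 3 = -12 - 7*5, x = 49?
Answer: -4039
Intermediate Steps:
y = -44 (y = 3 + (-12 - 7*5) = 3 + (-12 - 35) = 3 - 47 = -44)
g(o) = -7 (g(o) = -2 + (-2 + 1*(-3)) = -2 + (-2 - 3) = -2 - 5 = -7)
m = -4032 (m = -82*49 - 14 = -4018 - 14 = -4032)
m + g(y) = -4032 - 7 = -4039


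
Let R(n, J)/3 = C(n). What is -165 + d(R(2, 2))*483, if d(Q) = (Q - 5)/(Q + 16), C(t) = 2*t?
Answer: -177/4 ≈ -44.250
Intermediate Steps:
R(n, J) = 6*n (R(n, J) = 3*(2*n) = 6*n)
d(Q) = (-5 + Q)/(16 + Q)
-165 + d(R(2, 2))*483 = -165 + ((-5 + 6*2)/(16 + 6*2))*483 = -165 + ((-5 + 12)/(16 + 12))*483 = -165 + (7/28)*483 = -165 + ((1/28)*7)*483 = -165 + (¼)*483 = -165 + 483/4 = -177/4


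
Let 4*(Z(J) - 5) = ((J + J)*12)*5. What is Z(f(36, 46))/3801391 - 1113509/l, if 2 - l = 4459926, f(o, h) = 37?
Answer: 4237855906279/16953914954284 ≈ 0.24996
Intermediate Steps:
l = -4459924 (l = 2 - 1*4459926 = 2 - 4459926 = -4459924)
Z(J) = 5 + 30*J (Z(J) = 5 + (((J + J)*12)*5)/4 = 5 + (((2*J)*12)*5)/4 = 5 + ((24*J)*5)/4 = 5 + (120*J)/4 = 5 + 30*J)
Z(f(36, 46))/3801391 - 1113509/l = (5 + 30*37)/3801391 - 1113509/(-4459924) = (5 + 1110)*(1/3801391) - 1113509*(-1/4459924) = 1115*(1/3801391) + 1113509/4459924 = 1115/3801391 + 1113509/4459924 = 4237855906279/16953914954284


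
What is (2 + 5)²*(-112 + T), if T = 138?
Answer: 1274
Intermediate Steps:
(2 + 5)²*(-112 + T) = (2 + 5)²*(-112 + 138) = 7²*26 = 49*26 = 1274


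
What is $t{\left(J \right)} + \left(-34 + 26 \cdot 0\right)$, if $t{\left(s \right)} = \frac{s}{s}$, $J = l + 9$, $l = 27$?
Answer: $-33$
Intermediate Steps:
$J = 36$ ($J = 27 + 9 = 36$)
$t{\left(s \right)} = 1$
$t{\left(J \right)} + \left(-34 + 26 \cdot 0\right) = 1 + \left(-34 + 26 \cdot 0\right) = 1 + \left(-34 + 0\right) = 1 - 34 = -33$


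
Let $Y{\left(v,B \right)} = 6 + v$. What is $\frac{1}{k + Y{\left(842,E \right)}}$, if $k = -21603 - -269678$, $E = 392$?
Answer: $\frac{1}{248923} \approx 4.0173 \cdot 10^{-6}$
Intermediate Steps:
$k = 248075$ ($k = -21603 + 269678 = 248075$)
$\frac{1}{k + Y{\left(842,E \right)}} = \frac{1}{248075 + \left(6 + 842\right)} = \frac{1}{248075 + 848} = \frac{1}{248923}$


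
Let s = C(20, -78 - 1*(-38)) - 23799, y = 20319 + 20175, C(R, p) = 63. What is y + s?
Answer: 16758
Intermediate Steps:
y = 40494
s = -23736 (s = 63 - 23799 = -23736)
y + s = 40494 - 23736 = 16758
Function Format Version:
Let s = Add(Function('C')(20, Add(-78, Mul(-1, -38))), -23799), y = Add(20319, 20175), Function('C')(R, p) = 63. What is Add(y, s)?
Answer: 16758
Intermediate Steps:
y = 40494
s = -23736 (s = Add(63, -23799) = -23736)
Add(y, s) = Add(40494, -23736) = 16758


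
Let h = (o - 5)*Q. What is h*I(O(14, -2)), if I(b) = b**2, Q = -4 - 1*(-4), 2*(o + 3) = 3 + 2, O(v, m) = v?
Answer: 0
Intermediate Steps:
o = -1/2 (o = -3 + (3 + 2)/2 = -3 + (1/2)*5 = -3 + 5/2 = -1/2 ≈ -0.50000)
Q = 0 (Q = -4 + 4 = 0)
h = 0 (h = (-1/2 - 5)*0 = -11/2*0 = 0)
h*I(O(14, -2)) = 0*14**2 = 0*196 = 0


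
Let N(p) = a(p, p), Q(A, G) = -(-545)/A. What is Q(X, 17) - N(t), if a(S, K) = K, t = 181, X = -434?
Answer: -79099/434 ≈ -182.26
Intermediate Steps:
Q(A, G) = 545/A
N(p) = p
Q(X, 17) - N(t) = 545/(-434) - 1*181 = 545*(-1/434) - 181 = -545/434 - 181 = -79099/434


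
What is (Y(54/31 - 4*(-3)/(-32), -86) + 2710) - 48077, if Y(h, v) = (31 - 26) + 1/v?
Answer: -3901133/86 ≈ -45362.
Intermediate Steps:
Y(h, v) = 5 + 1/v
(Y(54/31 - 4*(-3)/(-32), -86) + 2710) - 48077 = ((5 + 1/(-86)) + 2710) - 48077 = ((5 - 1/86) + 2710) - 48077 = (429/86 + 2710) - 48077 = 233489/86 - 48077 = -3901133/86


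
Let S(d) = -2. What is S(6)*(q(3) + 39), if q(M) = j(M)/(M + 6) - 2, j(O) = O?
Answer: -224/3 ≈ -74.667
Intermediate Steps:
q(M) = -2 + M/(6 + M) (q(M) = M/(M + 6) - 2 = M/(6 + M) - 2 = -2 + M/(6 + M))
S(6)*(q(3) + 39) = -2*((-12 - 1*3)/(6 + 3) + 39) = -2*((-12 - 3)/9 + 39) = -2*((1/9)*(-15) + 39) = -2*(-5/3 + 39) = -2*112/3 = -224/3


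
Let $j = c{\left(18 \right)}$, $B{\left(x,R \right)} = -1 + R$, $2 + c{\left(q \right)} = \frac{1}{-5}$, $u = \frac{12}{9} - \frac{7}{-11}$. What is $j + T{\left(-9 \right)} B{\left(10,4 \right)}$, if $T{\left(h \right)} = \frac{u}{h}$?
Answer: $- \frac{1414}{495} \approx -2.8566$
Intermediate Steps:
$u = \frac{65}{33}$ ($u = 12 \cdot \frac{1}{9} - - \frac{7}{11} = \frac{4}{3} + \frac{7}{11} = \frac{65}{33} \approx 1.9697$)
$T{\left(h \right)} = \frac{65}{33 h}$
$c{\left(q \right)} = - \frac{11}{5}$ ($c{\left(q \right)} = -2 + \frac{1}{-5} = -2 - \frac{1}{5} = - \frac{11}{5}$)
$j = - \frac{11}{5} \approx -2.2$
$j + T{\left(-9 \right)} B{\left(10,4 \right)} = - \frac{11}{5} + \frac{65}{33 \left(-9\right)} \left(-1 + 4\right) = - \frac{11}{5} + \frac{65}{33} \left(- \frac{1}{9}\right) 3 = - \frac{11}{5} - \frac{65}{99} = - \frac{1414}{495}$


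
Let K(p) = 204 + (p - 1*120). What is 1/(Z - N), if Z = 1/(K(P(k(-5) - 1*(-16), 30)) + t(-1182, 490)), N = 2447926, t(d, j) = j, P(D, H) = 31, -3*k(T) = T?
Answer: -605/1480995229 ≈ -4.0851e-7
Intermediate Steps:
k(T) = -T/3
K(p) = 84 + p (K(p) = 204 + (p - 120) = 204 + (-120 + p) = 84 + p)
Z = 1/605 (Z = 1/((84 + 31) + 490) = 1/(115 + 490) = 1/605 ≈ 0.0016529)
1/(Z - N) = 1/(1/605 - 1*2447926) = 1/(1/605 - 2447926) = 1/(-1480995229/605) = -605/1480995229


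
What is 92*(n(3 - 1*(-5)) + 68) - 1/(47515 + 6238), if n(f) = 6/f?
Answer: 339987724/53753 ≈ 6325.0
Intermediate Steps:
92*(n(3 - 1*(-5)) + 68) - 1/(47515 + 6238) = 92*(6/(3 - 1*(-5)) + 68) - 1/(47515 + 6238) = 92*(6/(3 + 5) + 68) - 1/53753 = 92*(6/8 + 68) - 1*1/53753 = 92*(6*(⅛) + 68) - 1/53753 = 92*(¾ + 68) - 1/53753 = 92*(275/4) - 1/53753 = 6325 - 1/53753 = 339987724/53753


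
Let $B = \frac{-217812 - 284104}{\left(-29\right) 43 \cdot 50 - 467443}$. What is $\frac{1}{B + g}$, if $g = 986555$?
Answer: $\frac{529793}{522670435031} \approx 1.0136 \cdot 10^{-6}$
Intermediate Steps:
$B = \frac{501916}{529793}$ ($B = - \frac{501916}{\left(-1247\right) 50 - 467443} = - \frac{501916}{-62350 - 467443} = - \frac{501916}{-529793} = \left(-501916\right) \left(- \frac{1}{529793}\right) = \frac{501916}{529793} \approx 0.94738$)
$\frac{1}{B + g} = \frac{1}{\frac{501916}{529793} + 986555} = \frac{1}{\frac{522670435031}{529793}} = \frac{529793}{522670435031}$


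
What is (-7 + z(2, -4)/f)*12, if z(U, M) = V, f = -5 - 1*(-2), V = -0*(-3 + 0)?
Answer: -84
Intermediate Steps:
V = 0 (V = -0*(-3) = -4*0 = 0)
f = -3 (f = -5 + 2 = -3)
z(U, M) = 0
(-7 + z(2, -4)/f)*12 = (-7 + 0/(-3))*12 = (-7 + 0*(-1/3))*12 = (-7 + 0)*12 = -7*12 = -84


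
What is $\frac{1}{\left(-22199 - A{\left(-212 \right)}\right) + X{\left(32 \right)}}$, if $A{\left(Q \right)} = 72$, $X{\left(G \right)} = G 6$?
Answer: $- \frac{1}{22079} \approx -4.5292 \cdot 10^{-5}$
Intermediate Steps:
$X{\left(G \right)} = 6 G$
$\frac{1}{\left(-22199 - A{\left(-212 \right)}\right) + X{\left(32 \right)}} = \frac{1}{\left(-22199 - 72\right) + 6 \cdot 32} = \frac{1}{\left(-22199 - 72\right) + 192} = \frac{1}{-22271 + 192} = \frac{1}{-22079} = - \frac{1}{22079}$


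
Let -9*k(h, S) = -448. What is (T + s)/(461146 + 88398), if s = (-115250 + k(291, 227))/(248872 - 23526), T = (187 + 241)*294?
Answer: 127600302023/557268940008 ≈ 0.22897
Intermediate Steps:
k(h, S) = 448/9 (k(h, S) = -⅑*(-448) = 448/9)
T = 125832 (T = 428*294 = 125832)
s = -518401/1014057 (s = (-115250 + 448/9)/(248872 - 23526) = -1036802/9/225346 = -1036802/9*1/225346 = -518401/1014057 ≈ -0.51122)
(T + s)/(461146 + 88398) = (125832 - 518401/1014057)/(461146 + 88398) = (127600302023/1014057)/549544 = (127600302023/1014057)*(1/549544) = 127600302023/557268940008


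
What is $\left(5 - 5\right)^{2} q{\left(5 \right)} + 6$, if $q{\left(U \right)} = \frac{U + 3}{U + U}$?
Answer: $6$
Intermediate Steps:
$q{\left(U \right)} = \frac{3 + U}{2 U}$
$\left(5 - 5\right)^{2} q{\left(5 \right)} + 6 = \left(5 - 5\right)^{2} \frac{3 + 5}{2 \cdot 5} + 6 = 0^{2} \cdot \frac{1}{2} \cdot \frac{1}{5} \cdot 8 + 6 = 0 \cdot \frac{4}{5} + 6 = 0 + 6 = 6$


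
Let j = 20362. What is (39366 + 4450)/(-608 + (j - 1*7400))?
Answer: 21908/6177 ≈ 3.5467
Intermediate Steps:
(39366 + 4450)/(-608 + (j - 1*7400)) = (39366 + 4450)/(-608 + (20362 - 1*7400)) = 43816/(-608 + (20362 - 7400)) = 43816/(-608 + 12962) = 43816/12354 = 43816*(1/12354) = 21908/6177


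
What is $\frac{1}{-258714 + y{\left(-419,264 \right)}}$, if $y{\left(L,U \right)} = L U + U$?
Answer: $- \frac{1}{369066} \approx -2.7095 \cdot 10^{-6}$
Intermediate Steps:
$y{\left(L,U \right)} = U + L U$
$\frac{1}{-258714 + y{\left(-419,264 \right)}} = \frac{1}{-258714 + 264 \left(1 - 419\right)} = \frac{1}{-258714 + 264 \left(-418\right)} = \frac{1}{-258714 - 110352} = \frac{1}{-369066} = - \frac{1}{369066}$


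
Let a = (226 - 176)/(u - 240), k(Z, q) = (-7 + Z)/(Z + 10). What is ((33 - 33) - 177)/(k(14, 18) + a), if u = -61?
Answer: -1278648/907 ≈ -1409.8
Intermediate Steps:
k(Z, q) = (-7 + Z)/(10 + Z)
a = -50/301 (a = (226 - 176)/(-61 - 240) = 50/(-301) = 50*(-1/301) = -50/301 ≈ -0.16611)
((33 - 33) - 177)/(k(14, 18) + a) = ((33 - 33) - 177)/((-7 + 14)/(10 + 14) - 50/301) = (0 - 177)/(7/24 - 50/301) = -177/((1/24)*7 - 50/301) = -177/(7/24 - 50/301) = -177/907/7224 = -177*7224/907 = -1278648/907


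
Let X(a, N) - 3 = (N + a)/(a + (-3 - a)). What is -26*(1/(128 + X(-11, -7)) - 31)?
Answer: 110396/137 ≈ 805.81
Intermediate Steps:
X(a, N) = 3 - N/3 - a/3 (X(a, N) = 3 + (N + a)/(a + (-3 - a)) = 3 + (N + a)/(-3) = 3 + (N + a)*(-⅓) = 3 + (-N/3 - a/3) = 3 - N/3 - a/3)
-26*(1/(128 + X(-11, -7)) - 31) = -26*(1/(128 + (3 - ⅓*(-7) - ⅓*(-11))) - 31) = -26*(1/(128 + (3 + 7/3 + 11/3)) - 31) = -26*(1/(128 + 9) - 31) = -26*(1/137 - 31) = -26*(-4246/137) = 110396/137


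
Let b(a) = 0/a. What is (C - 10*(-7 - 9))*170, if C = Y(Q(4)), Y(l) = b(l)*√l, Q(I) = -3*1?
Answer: 27200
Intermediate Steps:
b(a) = 0
Q(I) = -3
Y(l) = 0 (Y(l) = 0*√l = 0)
C = 0
(C - 10*(-7 - 9))*170 = (0 - 10*(-7 - 9))*170 = (0 - 10*(-16))*170 = (0 + 160)*170 = 160*170 = 27200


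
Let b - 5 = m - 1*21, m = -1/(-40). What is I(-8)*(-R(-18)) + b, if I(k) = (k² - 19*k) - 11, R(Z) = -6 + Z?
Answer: 196161/40 ≈ 4904.0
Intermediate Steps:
I(k) = -11 + k² - 19*k
m = 1/40 (m = -1*(-1/40) = 1/40 ≈ 0.025000)
b = -639/40 (b = 5 + (1/40 - 1*21) = 5 + (1/40 - 21) = 5 - 839/40 = -639/40 ≈ -15.975)
I(-8)*(-R(-18)) + b = (-11 + (-8)² - 19*(-8))*(-(-6 - 18)) - 639/40 = (-11 + 64 + 152)*(-1*(-24)) - 639/40 = 205*24 - 639/40 = 4920 - 639/40 = 196161/40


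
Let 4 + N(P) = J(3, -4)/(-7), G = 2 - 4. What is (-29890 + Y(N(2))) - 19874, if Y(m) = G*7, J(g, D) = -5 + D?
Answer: -49778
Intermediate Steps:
G = -2
N(P) = -19/7 (N(P) = -4 + (-5 - 4)/(-7) = -4 - 9*(-⅐) = -4 + 9/7 = -19/7)
Y(m) = -14 (Y(m) = -2*7 = -14)
(-29890 + Y(N(2))) - 19874 = (-29890 - 14) - 19874 = -29904 - 19874 = -49778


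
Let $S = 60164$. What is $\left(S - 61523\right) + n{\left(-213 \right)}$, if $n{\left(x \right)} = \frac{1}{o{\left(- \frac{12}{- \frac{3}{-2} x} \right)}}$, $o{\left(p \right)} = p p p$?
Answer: $\frac{8967789}{512} \approx 17515.0$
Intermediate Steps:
$o{\left(p \right)} = p^{3}$ ($o{\left(p \right)} = p^{2} p = p^{3}$)
$n{\left(x \right)} = - \frac{x^{3}}{512}$ ($n{\left(x \right)} = \frac{1}{\left(- \frac{12}{- \frac{3}{-2} x}\right)^{3}} = \frac{1}{\left(- \frac{12}{\left(-3\right) \left(- \frac{1}{2}\right) x}\right)^{3}} = \frac{1}{\left(- \frac{12}{\frac{3}{2} x}\right)^{3}} = \frac{1}{\left(- 12 \frac{2}{3 x}\right)^{3}} = \frac{1}{\left(- \frac{8}{x}\right)^{3}} = \frac{1}{\left(-512\right) \frac{1}{x^{3}}} = - \frac{x^{3}}{512}$)
$\left(S - 61523\right) + n{\left(-213 \right)} = \left(60164 - 61523\right) - \frac{\left(-213\right)^{3}}{512} = -1359 - - \frac{9663597}{512} = -1359 + \frac{9663597}{512} = \frac{8967789}{512}$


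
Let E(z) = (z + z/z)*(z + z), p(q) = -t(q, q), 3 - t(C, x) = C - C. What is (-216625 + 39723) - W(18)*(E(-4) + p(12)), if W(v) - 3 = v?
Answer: -177343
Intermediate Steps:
t(C, x) = 3 (t(C, x) = 3 - (C - C) = 3 - 1*0 = 3 + 0 = 3)
p(q) = -3 (p(q) = -1*3 = -3)
W(v) = 3 + v
E(z) = 2*z*(1 + z) (E(z) = (z + 1)*(2*z) = (1 + z)*(2*z) = 2*z*(1 + z))
(-216625 + 39723) - W(18)*(E(-4) + p(12)) = (-216625 + 39723) - (3 + 18)*(2*(-4)*(1 - 4) - 3) = -176902 - 21*(2*(-4)*(-3) - 3) = -176902 - 21*(24 - 3) = -176902 - 21*21 = -176902 - 1*441 = -176902 - 441 = -177343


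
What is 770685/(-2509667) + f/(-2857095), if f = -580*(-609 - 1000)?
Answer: -908798339563/1434071407473 ≈ -0.63372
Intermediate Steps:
f = 933220 (f = -580*(-1609) = 933220)
770685/(-2509667) + f/(-2857095) = 770685/(-2509667) + 933220/(-2857095) = 770685*(-1/2509667) + 933220*(-1/2857095) = -770685/2509667 - 186644/571419 = -908798339563/1434071407473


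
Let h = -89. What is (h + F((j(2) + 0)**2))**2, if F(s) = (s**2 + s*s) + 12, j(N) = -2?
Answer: 2025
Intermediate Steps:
F(s) = 12 + 2*s**2 (F(s) = (s**2 + s**2) + 12 = 2*s**2 + 12 = 12 + 2*s**2)
(h + F((j(2) + 0)**2))**2 = (-89 + (12 + 2*((-2 + 0)**2)**2))**2 = (-89 + (12 + 2*((-2)**2)**2))**2 = (-89 + (12 + 2*4**2))**2 = (-89 + (12 + 2*16))**2 = (-89 + (12 + 32))**2 = (-89 + 44)**2 = (-45)**2 = 2025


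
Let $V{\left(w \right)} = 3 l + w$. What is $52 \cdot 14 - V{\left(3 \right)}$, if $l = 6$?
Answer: $707$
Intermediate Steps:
$V{\left(w \right)} = 18 + w$ ($V{\left(w \right)} = 3 \cdot 6 + w = 18 + w$)
$52 \cdot 14 - V{\left(3 \right)} = 52 \cdot 14 - \left(18 + 3\right) = 728 - 21 = 707$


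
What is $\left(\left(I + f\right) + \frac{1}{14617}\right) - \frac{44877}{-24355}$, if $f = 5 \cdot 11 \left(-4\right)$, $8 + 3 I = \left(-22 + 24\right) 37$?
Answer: $- \frac{69831421466}{355997035} \approx -196.16$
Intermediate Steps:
$I = 22$ ($I = - \frac{8}{3} + \frac{\left(-22 + 24\right) 37}{3} = - \frac{8}{3} + \frac{2 \cdot 37}{3} = - \frac{8}{3} + \frac{1}{3} \cdot 74 = - \frac{8}{3} + \frac{74}{3} = 22$)
$f = -220$ ($f = 55 \left(-4\right) = -220$)
$\left(\left(I + f\right) + \frac{1}{14617}\right) - \frac{44877}{-24355} = \left(\left(22 - 220\right) + \frac{1}{14617}\right) - \frac{44877}{-24355} = \left(-198 + \frac{1}{14617}\right) - - \frac{44877}{24355} = - \frac{2894165}{14617} + \frac{44877}{24355} = - \frac{69831421466}{355997035}$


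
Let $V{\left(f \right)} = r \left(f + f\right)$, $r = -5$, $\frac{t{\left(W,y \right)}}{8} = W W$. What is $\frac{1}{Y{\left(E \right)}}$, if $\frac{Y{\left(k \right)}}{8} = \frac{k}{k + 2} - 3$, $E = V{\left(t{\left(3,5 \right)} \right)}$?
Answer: $- \frac{359}{5736} \approx -0.062587$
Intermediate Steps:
$t{\left(W,y \right)} = 8 W^{2}$ ($t{\left(W,y \right)} = 8 W W = 8 W^{2}$)
$V{\left(f \right)} = - 10 f$ ($V{\left(f \right)} = - 5 \left(f + f\right) = - 5 \cdot 2 f = - 10 f$)
$E = -720$ ($E = - 10 \cdot 8 \cdot 3^{2} = - 10 \cdot 8 \cdot 9 = \left(-10\right) 72 = -720$)
$Y{\left(k \right)} = -24 + \frac{8 k}{2 + k}$ ($Y{\left(k \right)} = 8 \left(\frac{k}{k + 2} - 3\right) = 8 \left(\frac{k}{2 + k} - 3\right) = 8 \left(-3 + \frac{k}{2 + k}\right) = -24 + \frac{8 k}{2 + k}$)
$\frac{1}{Y{\left(E \right)}} = \frac{1}{16 \frac{1}{2 - 720} \left(-3 - -720\right)} = \frac{1}{16 \frac{1}{-718} \left(-3 + 720\right)} = \frac{1}{16 \left(- \frac{1}{718}\right) 717} = \frac{1}{- \frac{5736}{359}} = - \frac{359}{5736}$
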